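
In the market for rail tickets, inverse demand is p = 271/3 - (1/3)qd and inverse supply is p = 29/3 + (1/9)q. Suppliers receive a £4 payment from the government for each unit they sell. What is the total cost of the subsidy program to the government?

Government cost = £762

Pre-subsidy: 271/3 - (1/3)q = 29/3 + (1/9)q gives q* = 181.5 and p* = 179/6.
With the subsidy, sellers receive ps = pb + 4 for each unit, where pb is the price buyers pay.
On the curves, pb = 271/3 - (1/3)q and ps = 29/3 + (1/9)q; the wedge ps − pb = 4 gives 29/3 + (1/9)q − (271/3 - (1/3)q) = 4, so q' = 190.5.
Then pb = 271/3 − (1/3)·190.5 = 161/6 and ps = 29/3 + (1/9)·190.5 = 185/6.
Government outlay = subsidy × quantity = 4 × 190.5 = 762.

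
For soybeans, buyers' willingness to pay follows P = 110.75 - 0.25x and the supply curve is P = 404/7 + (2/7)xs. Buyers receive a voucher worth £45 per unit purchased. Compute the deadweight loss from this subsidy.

Deadweight loss = £1890

Pre-subsidy: 110.75 - 0.25x = 404/7 + (2/7)x gives x* = 99 and P* = 86.
With the rebate, buyers effectively pay Pb = Ps − 45, where Ps is the price sellers receive.
On the curves, Pb = 110.75 - 0.25x and Ps = 404/7 + (2/7)x; the wedge Ps − Pb = 45 gives 404/7 + (2/7)x − (110.75 - 0.25x) = 45, so x' = 183.
Then Pb = 110.75 − 0.25·183 = 65 and Ps = 404/7 + (2/7)·183 = 110.
The subsidy expands output by 183 − 99 = 84 past the efficient level; on those units the gap between marginal cost and willingness to pay runs from 0 up to 45.
DWL = ½ × 45 × 84 = 1890.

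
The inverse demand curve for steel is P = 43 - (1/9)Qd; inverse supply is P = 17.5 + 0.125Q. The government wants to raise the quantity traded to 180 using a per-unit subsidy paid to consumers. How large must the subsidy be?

Required subsidy s = 17 per unit

At Q = 180, from the demand curve buyers pay Pb = 43 − (1/9)·180 = 23; from the supply curve sellers need Ps = 17.5 + 0.125·180 = 40.
The subsidy must fill the gap: s = Ps − Pb = 40 − 23 = 17.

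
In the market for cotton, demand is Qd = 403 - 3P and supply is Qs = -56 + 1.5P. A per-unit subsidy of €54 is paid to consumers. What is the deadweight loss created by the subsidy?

Pre-subsidy: 403 - 3P = -56 + 1.5P gives P* = 102, Q* = 97.
With the rebate, buyers effectively pay Pb = Ps − 54, where Ps is the price sellers receive.
Demand in terms of Ps becomes Qd = 403 − 3(Ps − 54) = 565 - 3Ps. Setting this equal to supply: 565 - 3Ps = -56 + 1.5Ps, so Ps = 138.
Buyers pay Pb = 138 − 54 = 84; Q' = -56 + 1.5·138 = 151.
The subsidy expands output by 151 − 97 = 54 past the efficient level; on those units the gap between marginal cost and willingness to pay runs from 0 up to 54.
DWL = ½ × 54 × 54 = 1458.

Deadweight loss = €1458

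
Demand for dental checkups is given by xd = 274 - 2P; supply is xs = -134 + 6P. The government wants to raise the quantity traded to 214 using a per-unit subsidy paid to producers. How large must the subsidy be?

At x = 214, invert demand for the buyer price: Pb = (274 − 214)/2 = 30; invert supply for the seller price: Ps = (214 − (-134))/6 = 58.
The subsidy must fill the gap: s = Ps − Pb = 58 − 30 = 28.

Required subsidy s = 28 per unit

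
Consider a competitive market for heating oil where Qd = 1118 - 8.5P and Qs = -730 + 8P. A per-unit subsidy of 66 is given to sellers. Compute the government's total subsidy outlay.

Pre-subsidy: 1118 - 8.5P = -730 + 8P gives P* = 112, Q* = 166.
With the subsidy, sellers receive Ps = Pb + 66 for each unit, where Pb is the price buyers pay.
Supply in terms of Pb becomes Qs = -730 + 8(Pb + 66) = -202 + 8Pb. Setting this equal to demand: 1118 - 8.5Pb = -202 + 8Pb, so Pb = 80.
Sellers receive Ps = 80 + 66 = 146; Q' = 1118 − 8.5·80 = 438.
Government outlay = subsidy × quantity = 66 × 438 = 28908.

Government cost = 28908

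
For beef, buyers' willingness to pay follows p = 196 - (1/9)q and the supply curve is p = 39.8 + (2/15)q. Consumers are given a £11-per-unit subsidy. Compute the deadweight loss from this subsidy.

Pre-subsidy: 196 - (1/9)q = 39.8 + (2/15)q gives q* = 639 and p* = 125.
With the rebate, buyers effectively pay pb = ps − 11, where ps is the price sellers receive.
On the curves, pb = 196 - (1/9)q and ps = 39.8 + (2/15)q; the wedge ps − pb = 11 gives 39.8 + (2/15)q − (196 - (1/9)q) = 11, so q' = 684.
Then pb = 196 − (1/9)·684 = 120 and ps = 39.8 + (2/15)·684 = 131.
The subsidy expands output by 684 − 639 = 45 past the efficient level; on those units the gap between marginal cost and willingness to pay runs from 0 up to 11.
DWL = ½ × 11 × 45 = 247.5.

Deadweight loss = £247.5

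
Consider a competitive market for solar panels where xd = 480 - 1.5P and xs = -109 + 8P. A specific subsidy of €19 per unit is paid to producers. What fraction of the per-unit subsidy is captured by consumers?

Pre-subsidy: 480 - 1.5P = -109 + 8P gives P* = 62, x* = 387.
With the subsidy, sellers receive Ps = Pb + 19 for each unit, where Pb is the price buyers pay.
Supply in terms of Pb becomes xs = -109 + 8(Pb + 19) = 43 + 8Pb. Setting this equal to demand: 480 - 1.5Pb = 43 + 8Pb, so Pb = 46.
Sellers receive Ps = 46 + 19 = 65; x' = 480 − 1.5·46 = 411.
Buyers' price falls by P* − Pb = 62 − 46 = 16; sellers' price rises by Ps − P* = 65 − 62 = 3.
So consumers capture 16/19 = 16/19 of each unit of subsidy.

Consumer share = 16/19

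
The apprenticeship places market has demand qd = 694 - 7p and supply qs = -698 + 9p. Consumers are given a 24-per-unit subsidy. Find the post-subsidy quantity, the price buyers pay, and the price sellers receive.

Pre-subsidy: 694 - 7p = -698 + 9p gives p* = 87, q* = 85.
With the rebate, buyers effectively pay pb = ps − 24, where ps is the price sellers receive.
Demand in terms of ps becomes qd = 694 − 7(ps − 24) = 862 - 7ps. Setting this equal to supply: 862 - 7ps = -698 + 9ps, so ps = 97.5.
Buyers pay pb = 97.5 − 24 = 73.5; q' = -698 + 9·97.5 = 179.5.

q' = 179.5; buyers pay 73.5; sellers receive 97.5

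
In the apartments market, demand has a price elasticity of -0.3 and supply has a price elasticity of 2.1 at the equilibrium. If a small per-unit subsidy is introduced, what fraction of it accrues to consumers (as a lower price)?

For a small subsidy around the equilibrium, the benefit split depends on the relative slopes, which at a point are proportional to the elasticities.
Buyer share = εs/(εs + |εd|) = 2.1/(2.1 + 0.3) = 0.875; seller share = |εd|/(εs + |εd|) = 0.125.

Consumer share = 0.875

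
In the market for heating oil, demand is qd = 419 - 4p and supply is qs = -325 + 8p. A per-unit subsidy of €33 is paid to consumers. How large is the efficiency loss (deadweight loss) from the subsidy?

Deadweight loss = €1452

Pre-subsidy: 419 - 4p = -325 + 8p gives p* = 62, q* = 171.
With the rebate, buyers effectively pay pb = ps − 33, where ps is the price sellers receive.
Demand in terms of ps becomes qd = 419 − 4(ps − 33) = 551 - 4ps. Setting this equal to supply: 551 - 4ps = -325 + 8ps, so ps = 73.
Buyers pay pb = 73 − 33 = 40; q' = -325 + 8·73 = 259.
The subsidy expands output by 259 − 171 = 88 past the efficient level; on those units the gap between marginal cost and willingness to pay runs from 0 up to 33.
DWL = ½ × 33 × 88 = 1452.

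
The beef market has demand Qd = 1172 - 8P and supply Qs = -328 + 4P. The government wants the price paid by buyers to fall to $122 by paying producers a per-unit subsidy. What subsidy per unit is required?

At a buyer price of 122, quantity demanded is 1172 − 8·122 = 196.
Sellers supply 196 only when they receive Ps with -328 + 4·Ps = 196, i.e. Ps = 131.
s = Ps − Pb = 131 − 122 = 9.

Required subsidy s = $9 per unit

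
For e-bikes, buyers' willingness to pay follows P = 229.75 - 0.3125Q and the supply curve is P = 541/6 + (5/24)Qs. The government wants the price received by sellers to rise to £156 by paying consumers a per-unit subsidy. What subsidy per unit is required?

Required subsidy s = £25 per unit

At a seller price of 156, quantity supplied is -432.8 + 4.8·156 = 316.
Buyers absorb 316 only when they pay Pb = 229.75 − 0.3125·316 = 131.
s = Ps − Pb = 156 − 131 = 25.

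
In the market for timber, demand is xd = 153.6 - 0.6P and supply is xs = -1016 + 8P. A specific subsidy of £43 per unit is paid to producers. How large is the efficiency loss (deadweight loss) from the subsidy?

Pre-subsidy: 153.6 - 0.6P = -1016 + 8P gives P* = 136, x* = 72.
With the subsidy, sellers receive Ps = Pb + 43 for each unit, where Pb is the price buyers pay.
Supply in terms of Pb becomes xs = -1016 + 8(Pb + 43) = -672 + 8Pb. Setting this equal to demand: 153.6 - 0.6Pb = -672 + 8Pb, so Pb = 96.
Sellers receive Ps = 96 + 43 = 139; x' = 153.6 − 0.6·96 = 96.
The subsidy expands output by 96 − 72 = 24 past the efficient level; on those units the gap between marginal cost and willingness to pay runs from 0 up to 43.
DWL = ½ × 43 × 24 = 516.

Deadweight loss = £516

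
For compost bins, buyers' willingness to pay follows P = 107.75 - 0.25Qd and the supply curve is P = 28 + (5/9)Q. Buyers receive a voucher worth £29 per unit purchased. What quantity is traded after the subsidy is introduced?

Pre-subsidy: 107.75 - 0.25Q = 28 + (5/9)Q gives Q* = 99 and P* = 83.
With the rebate, buyers effectively pay Pb = Ps − 29, where Ps is the price sellers receive.
On the curves, Pb = 107.75 - 0.25Q and Ps = 28 + (5/9)Q; the wedge Ps − Pb = 29 gives 28 + (5/9)Q − (107.75 - 0.25Q) = 29, so Q' = 135.
Then Pb = 107.75 − 0.25·135 = 74 and Ps = 28 + (5/9)·135 = 103.

Q' = 135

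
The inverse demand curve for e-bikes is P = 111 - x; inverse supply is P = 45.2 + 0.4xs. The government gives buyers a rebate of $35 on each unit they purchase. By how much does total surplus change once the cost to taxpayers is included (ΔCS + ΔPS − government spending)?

Net change in total surplus = -$437.5

Pre-subsidy: 111 - x = 45.2 + 0.4x gives x* = 47 and P* = 64.
With the rebate, buyers effectively pay Pb = Ps − 35, where Ps is the price sellers receive.
On the curves, Pb = 111 - x and Ps = 45.2 + 0.4x; the wedge Ps − Pb = 35 gives 45.2 + 0.4x − (111 - x) = 35, so x' = 72.
Then Pb = 111 − 1·72 = 39 and Ps = 45.2 + 0.4·72 = 74.
ΔCS = ½(47 + 72)(64 − 39) = 1487.5; ΔPS = ½(47 + 72)(74 − 64) = 595.
Government spending = 35 × 72 = 2520.
Net change = 1487.5 + 595 − 2520 = -437.5. The loss equals the DWL triangle ½·35·25.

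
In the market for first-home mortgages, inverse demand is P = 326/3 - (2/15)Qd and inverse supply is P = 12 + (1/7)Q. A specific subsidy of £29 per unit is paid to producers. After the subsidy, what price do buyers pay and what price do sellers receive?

Pre-subsidy: 326/3 - (2/15)Q = 12 + (1/7)Q gives Q* = 350 and P* = 62.
With the subsidy, sellers receive Ps = Pb + 29 for each unit, where Pb is the price buyers pay.
On the curves, Pb = 326/3 - (2/15)Q and Ps = 12 + (1/7)Q; the wedge Ps − Pb = 29 gives 12 + (1/7)Q − (326/3 - (2/15)Q) = 29, so Q' = 455.
Then Pb = 326/3 − (2/15)·455 = 48 and Ps = 12 + (1/7)·455 = 77.

Buyers pay £48; sellers receive £77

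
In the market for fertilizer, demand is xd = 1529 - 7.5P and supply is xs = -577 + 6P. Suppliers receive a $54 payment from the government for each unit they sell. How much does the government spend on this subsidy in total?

Pre-subsidy: 1529 - 7.5P = -577 + 6P gives P* = 156, x* = 359.
With the subsidy, sellers receive Ps = Pb + 54 for each unit, where Pb is the price buyers pay.
Supply in terms of Pb becomes xs = -577 + 6(Pb + 54) = -253 + 6Pb. Setting this equal to demand: 1529 - 7.5Pb = -253 + 6Pb, so Pb = 132.
Sellers receive Ps = 132 + 54 = 186; x' = 1529 − 7.5·132 = 539.
Government outlay = subsidy × quantity = 54 × 539 = 29106.

Government cost = $29106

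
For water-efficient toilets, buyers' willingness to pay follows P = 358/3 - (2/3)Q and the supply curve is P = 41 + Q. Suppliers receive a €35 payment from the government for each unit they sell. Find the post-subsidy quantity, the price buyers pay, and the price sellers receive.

Pre-subsidy: 358/3 - (2/3)Q = 41 + Q gives Q* = 47 and P* = 88.
With the subsidy, sellers receive Ps = Pb + 35 for each unit, where Pb is the price buyers pay.
On the curves, Pb = 358/3 - (2/3)Q and Ps = 41 + Q; the wedge Ps − Pb = 35 gives 41 + Q − (358/3 - (2/3)Q) = 35, so Q' = 68.
Then Pb = 358/3 − (2/3)·68 = 74 and Ps = 41 + 1·68 = 109.

Q' = 68; buyers pay €74; sellers receive €109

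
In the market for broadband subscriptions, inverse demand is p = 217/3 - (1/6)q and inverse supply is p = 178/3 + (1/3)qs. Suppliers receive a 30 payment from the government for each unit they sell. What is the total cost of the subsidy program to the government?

Government cost = 2580

Pre-subsidy: 217/3 - (1/6)q = 178/3 + (1/3)q gives q* = 26 and p* = 68.
With the subsidy, sellers receive ps = pb + 30 for each unit, where pb is the price buyers pay.
On the curves, pb = 217/3 - (1/6)q and ps = 178/3 + (1/3)q; the wedge ps − pb = 30 gives 178/3 + (1/3)q − (217/3 - (1/6)q) = 30, so q' = 86.
Then pb = 217/3 − (1/6)·86 = 58 and ps = 178/3 + (1/3)·86 = 88.
Government outlay = subsidy × quantity = 30 × 86 = 2580.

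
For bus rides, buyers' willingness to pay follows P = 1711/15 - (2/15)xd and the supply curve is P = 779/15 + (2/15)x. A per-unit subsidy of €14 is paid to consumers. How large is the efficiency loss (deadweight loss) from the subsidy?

Deadweight loss = €367.5

Pre-subsidy: 1711/15 - (2/15)x = 779/15 + (2/15)x gives x* = 233 and P* = 83.
With the rebate, buyers effectively pay Pb = Ps − 14, where Ps is the price sellers receive.
On the curves, Pb = 1711/15 - (2/15)x and Ps = 779/15 + (2/15)x; the wedge Ps − Pb = 14 gives 779/15 + (2/15)x − (1711/15 - (2/15)x) = 14, so x' = 285.5.
Then Pb = 1711/15 − (2/15)·285.5 = 76 and Ps = 779/15 + (2/15)·285.5 = 90.
The subsidy expands output by 285.5 − 233 = 52.5 past the efficient level; on those units the gap between marginal cost and willingness to pay runs from 0 up to 14.
DWL = ½ × 14 × 52.5 = 367.5.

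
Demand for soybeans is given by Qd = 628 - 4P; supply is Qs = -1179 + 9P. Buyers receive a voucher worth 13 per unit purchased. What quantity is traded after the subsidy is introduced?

Q' = 108

Pre-subsidy: 628 - 4P = -1179 + 9P gives P* = 139, Q* = 72.
With the rebate, buyers effectively pay Pb = Ps − 13, where Ps is the price sellers receive.
Demand in terms of Ps becomes Qd = 628 − 4(Ps − 13) = 680 - 4Ps. Setting this equal to supply: 680 - 4Ps = -1179 + 9Ps, so Ps = 143.
Buyers pay Pb = 143 − 13 = 130; Q' = -1179 + 9·143 = 108.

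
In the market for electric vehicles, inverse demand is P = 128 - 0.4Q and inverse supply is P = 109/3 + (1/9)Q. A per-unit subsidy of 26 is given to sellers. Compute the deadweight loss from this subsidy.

Pre-subsidy: 128 - 0.4Q = 109/3 + (1/9)Q gives Q* = 4125/23 and P* = 1294/23.
With the subsidy, sellers receive Ps = Pb + 26 for each unit, where Pb is the price buyers pay.
On the curves, Pb = 128 - 0.4Q and Ps = 109/3 + (1/9)Q; the wedge Ps − Pb = 26 gives 109/3 + (1/9)Q − (128 - 0.4Q) = 26, so Q' = 5295/23.
Then Pb = 128 − 0.4·(5295/23) = 826/23 and Ps = 109/3 + (1/9)·(5295/23) = 1424/23.
The subsidy expands output by 5295/23 − 4125/23 = 1170/23 past the efficient level; on those units the gap between marginal cost and willingness to pay runs from 0 up to 26.
DWL = ½ × 26 × 1170/23 = 15210/23.

Deadweight loss = 15210/23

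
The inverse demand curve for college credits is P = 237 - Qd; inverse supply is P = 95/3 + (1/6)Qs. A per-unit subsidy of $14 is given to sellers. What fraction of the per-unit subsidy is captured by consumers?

Pre-subsidy: 237 - Q = 95/3 + (1/6)Q gives Q* = 176 and P* = 61.
With the subsidy, sellers receive Ps = Pb + 14 for each unit, where Pb is the price buyers pay.
On the curves, Pb = 237 - Q and Ps = 95/3 + (1/6)Q; the wedge Ps − Pb = 14 gives 95/3 + (1/6)Q − (237 - Q) = 14, so Q' = 188.
Then Pb = 237 − 1·188 = 49 and Ps = 95/3 + (1/6)·188 = 63.
Buyers' price falls by P* − Pb = 61 − 49 = 12; sellers' price rises by Ps − P* = 63 − 61 = 2.
So consumers capture 12/14 = 6/7 of each unit of subsidy.

Consumer share = 6/7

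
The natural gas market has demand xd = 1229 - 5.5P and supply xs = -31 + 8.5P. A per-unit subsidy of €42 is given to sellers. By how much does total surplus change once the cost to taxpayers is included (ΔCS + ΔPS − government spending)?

Net change in total surplus = -€2945.25

Pre-subsidy: 1229 - 5.5P = -31 + 8.5P gives P* = 90, x* = 734.
With the subsidy, sellers receive Ps = Pb + 42 for each unit, where Pb is the price buyers pay.
Supply in terms of Pb becomes xs = -31 + 8.5(Pb + 42) = 326 + 8.5Pb. Setting this equal to demand: 1229 - 5.5Pb = 326 + 8.5Pb, so Pb = 64.5.
Sellers receive Ps = 64.5 + 42 = 106.5; x' = 1229 − 5.5·64.5 = 874.25.
ΔCS = ½(734 + 874.25)(90 − 64.5) = 20505.1875; ΔPS = ½(734 + 874.25)(106.5 − 90) = 13268.0625.
Government spending = 42 × 874.25 = 36718.5.
Net change = 20505.1875 + 13268.0625 − 36718.5 = -2945.25. The loss equals the DWL triangle ½·42·140.25.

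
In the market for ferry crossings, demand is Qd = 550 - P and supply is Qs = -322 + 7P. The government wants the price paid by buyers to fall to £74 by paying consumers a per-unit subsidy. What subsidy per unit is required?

Required subsidy s = £40 per unit

At a buyer price of 74, quantity demanded is 550 − 1·74 = 476.
Sellers supply 476 only when they receive Ps with -322 + 7·Ps = 476, i.e. Ps = 114.
s = Ps − Pb = 114 − 74 = 40.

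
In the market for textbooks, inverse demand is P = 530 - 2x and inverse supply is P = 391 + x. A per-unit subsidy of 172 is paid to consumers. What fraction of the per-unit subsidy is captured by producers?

Pre-subsidy: 530 - 2x = 391 + x gives x* = 139/3 and P* = 1312/3.
With the rebate, buyers effectively pay Pb = Ps − 172, where Ps is the price sellers receive.
On the curves, Pb = 530 - 2x and Ps = 391 + x; the wedge Ps − Pb = 172 gives 391 + x − (530 - 2x) = 172, so x' = 311/3.
Then Pb = 530 − 2·(311/3) = 968/3 and Ps = 391 + 1·(311/3) = 1484/3.
Buyers' price falls by P* − Pb = 1312/3 − 968/3 = 344/3; sellers' price rises by Ps − P* = 1484/3 − 1312/3 = 172/3.
So producers capture (172/3)/172 = 1/3 of each unit of subsidy.

Producer share = 1/3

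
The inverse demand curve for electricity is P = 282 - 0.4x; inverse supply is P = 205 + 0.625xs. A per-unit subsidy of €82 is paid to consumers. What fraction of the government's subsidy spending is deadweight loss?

Pre-subsidy: 282 - 0.4x = 205 + 0.625x gives x* = 3080/41 and P* = 10330/41.
With the rebate, buyers effectively pay Pb = Ps − 82, where Ps is the price sellers receive.
On the curves, Pb = 282 - 0.4x and Ps = 205 + 0.625x; the wedge Ps − Pb = 82 gives 205 + 0.625x − (282 - 0.4x) = 82, so x' = 6360/41.
Then Pb = 282 − 0.4·(6360/41) = 9018/41 and Ps = 205 + 0.625·(6360/41) = 12380/41.
ΔCS = ½(3080/41 + 6360/41)(10330/41 − 9018/41) = 151040/41; ΔPS = ½(3080/41 + 6360/41)(12380/41 − 10330/41) = 236000/41.
Government spending = 82 × 6360/41 = 12720.
DWL = ½ × 82 × (6360/41 − 3080/41) = 3280; fraction = 3280 / 12720 = 41/159.

DWL / government spending = 41/159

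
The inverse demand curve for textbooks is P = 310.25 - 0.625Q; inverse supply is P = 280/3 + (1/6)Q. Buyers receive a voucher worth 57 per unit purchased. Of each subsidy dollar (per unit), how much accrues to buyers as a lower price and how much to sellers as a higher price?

Pre-subsidy: 310.25 - 0.625Q = 280/3 + (1/6)Q gives Q* = 274 and P* = 139.
With the rebate, buyers effectively pay Pb = Ps − 57, where Ps is the price sellers receive.
On the curves, Pb = 310.25 - 0.625Q and Ps = 280/3 + (1/6)Q; the wedge Ps − Pb = 57 gives 280/3 + (1/6)Q − (310.25 - 0.625Q) = 57, so Q' = 346.
Then Pb = 310.25 − 0.625·346 = 94 and Ps = 280/3 + (1/6)·346 = 151.
Buyers' price falls by P* − Pb = 139 − 94 = 45; sellers' price rises by Ps − P* = 151 − 139 = 12.

Buyers gain 45 per unit; sellers gain 12 per unit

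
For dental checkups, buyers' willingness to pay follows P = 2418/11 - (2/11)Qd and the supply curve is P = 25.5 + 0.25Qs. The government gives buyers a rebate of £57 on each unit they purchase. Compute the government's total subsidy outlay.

Pre-subsidy: 2418/11 - (2/11)Q = 25.5 + 0.25Q gives Q* = 450 and P* = 138.
With the rebate, buyers effectively pay Pb = Ps − 57, where Ps is the price sellers receive.
On the curves, Pb = 2418/11 - (2/11)Q and Ps = 25.5 + 0.25Q; the wedge Ps − Pb = 57 gives 25.5 + 0.25Q − (2418/11 - (2/11)Q) = 57, so Q' = 582.
Then Pb = 2418/11 − (2/11)·582 = 114 and Ps = 25.5 + 0.25·582 = 171.
Government outlay = subsidy × quantity = 57 × 582 = 33174.

Government cost = £33174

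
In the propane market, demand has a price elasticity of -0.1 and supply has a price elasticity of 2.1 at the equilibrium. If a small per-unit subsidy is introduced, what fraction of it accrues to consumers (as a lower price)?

Consumer share = 21/22

For a small subsidy around the equilibrium, the benefit split depends on the relative slopes, which at a point are proportional to the elasticities.
Buyer share = εs/(εs + |εd|) = 2.1/(2.1 + 0.1) = 21/22; seller share = |εd|/(εs + |εd|) = 1/22.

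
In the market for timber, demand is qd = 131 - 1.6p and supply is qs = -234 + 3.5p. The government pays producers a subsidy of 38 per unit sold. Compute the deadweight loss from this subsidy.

Pre-subsidy: 131 - 1.6p = -234 + 3.5p gives p* = 3650/51, q* = 841/51.
With the subsidy, sellers receive ps = pb + 38 for each unit, where pb is the price buyers pay.
Supply in terms of pb becomes qs = -234 + 3.5(pb + 38) = -101 + 3.5pb. Setting this equal to demand: 131 - 1.6pb = -101 + 3.5pb, so pb = 2320/51.
Sellers receive ps = 2320/51 + 38 = 4258/51; q' = 131 − 1.6·(2320/51) = 2969/51.
The subsidy expands output by 2969/51 − 841/51 = 2128/51 past the efficient level; on those units the gap between marginal cost and willingness to pay runs from 0 up to 38.
DWL = ½ × 38 × 2128/51 = 40432/51.

Deadweight loss = 40432/51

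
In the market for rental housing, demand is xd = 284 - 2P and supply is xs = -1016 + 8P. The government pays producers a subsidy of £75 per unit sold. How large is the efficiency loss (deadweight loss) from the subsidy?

Pre-subsidy: 284 - 2P = -1016 + 8P gives P* = 130, x* = 24.
With the subsidy, sellers receive Ps = Pb + 75 for each unit, where Pb is the price buyers pay.
Supply in terms of Pb becomes xs = -1016 + 8(Pb + 75) = -416 + 8Pb. Setting this equal to demand: 284 - 2Pb = -416 + 8Pb, so Pb = 70.
Sellers receive Ps = 70 + 75 = 145; x' = 284 − 2·70 = 144.
The subsidy expands output by 144 − 24 = 120 past the efficient level; on those units the gap between marginal cost and willingness to pay runs from 0 up to 75.
DWL = ½ × 75 × 120 = 4500.

Deadweight loss = £4500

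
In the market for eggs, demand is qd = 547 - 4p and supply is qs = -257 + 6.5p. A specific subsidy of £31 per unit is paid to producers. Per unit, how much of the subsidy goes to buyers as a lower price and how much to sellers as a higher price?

Buyers gain 403/21 per unit; sellers gain 248/21 per unit

Pre-subsidy: 547 - 4p = -257 + 6.5p gives p* = 536/7, q* = 1685/7.
With the subsidy, sellers receive ps = pb + 31 for each unit, where pb is the price buyers pay.
Supply in terms of pb becomes qs = -257 + 6.5(pb + 31) = -55.5 + 6.5pb. Setting this equal to demand: 547 - 4pb = -55.5 + 6.5pb, so pb = 1205/21.
Sellers receive ps = 1205/21 + 31 = 1856/21; q' = 547 − 4·(1205/21) = 6667/21.
Buyers' price falls by p* − pb = 536/7 − 1205/21 = 403/21; sellers' price rises by ps − p* = 1856/21 − 536/7 = 248/21.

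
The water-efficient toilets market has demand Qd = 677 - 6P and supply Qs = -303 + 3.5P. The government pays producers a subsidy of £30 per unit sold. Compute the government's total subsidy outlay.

Pre-subsidy: 677 - 6P = -303 + 3.5P gives P* = 1960/19, Q* = 1103/19.
With the subsidy, sellers receive Ps = Pb + 30 for each unit, where Pb is the price buyers pay.
Supply in terms of Pb becomes Qs = -303 + 3.5(Pb + 30) = -198 + 3.5Pb. Setting this equal to demand: 677 - 6Pb = -198 + 3.5Pb, so Pb = 1750/19.
Sellers receive Ps = 1750/19 + 30 = 2320/19; Q' = 677 − 6·(1750/19) = 2363/19.
Government outlay = subsidy × quantity = 30 × 2363/19 = 70890/19.

Government cost = 70890/19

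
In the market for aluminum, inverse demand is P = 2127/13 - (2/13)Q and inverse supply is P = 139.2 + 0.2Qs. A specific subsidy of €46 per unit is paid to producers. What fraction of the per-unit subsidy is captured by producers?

Pre-subsidy: 2127/13 - (2/13)Q = 139.2 + 0.2Q gives Q* = 69 and P* = 153.
With the subsidy, sellers receive Ps = Pb + 46 for each unit, where Pb is the price buyers pay.
On the curves, Pb = 2127/13 - (2/13)Q and Ps = 139.2 + 0.2Q; the wedge Ps − Pb = 46 gives 139.2 + 0.2Q − (2127/13 - (2/13)Q) = 46, so Q' = 199.
Then Pb = 2127/13 − (2/13)·199 = 133 and Ps = 139.2 + 0.2·199 = 179.
Buyers' price falls by P* − Pb = 153 − 133 = 20; sellers' price rises by Ps − P* = 179 − 153 = 26.
So producers capture 26/46 = 13/23 of each unit of subsidy.

Producer share = 13/23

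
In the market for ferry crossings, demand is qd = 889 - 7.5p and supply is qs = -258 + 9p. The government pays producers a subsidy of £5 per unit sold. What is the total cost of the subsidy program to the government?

Pre-subsidy: 889 - 7.5p = -258 + 9p gives p* = 2294/33, q* = 4044/11.
With the subsidy, sellers receive ps = pb + 5 for each unit, where pb is the price buyers pay.
Supply in terms of pb becomes qs = -258 + 9(pb + 5) = -213 + 9pb. Setting this equal to demand: 889 - 7.5pb = -213 + 9pb, so pb = 2204/33.
Sellers receive ps = 2204/33 + 5 = 2369/33; q' = 889 − 7.5·(2204/33) = 4269/11.
Government outlay = subsidy × quantity = 5 × 4269/11 = 21345/11.

Government cost = 21345/11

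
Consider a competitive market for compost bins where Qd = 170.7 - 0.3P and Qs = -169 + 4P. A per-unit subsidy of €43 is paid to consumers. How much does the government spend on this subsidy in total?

Pre-subsidy: 170.7 - 0.3P = -169 + 4P gives P* = 79, Q* = 147.
With the rebate, buyers effectively pay Pb = Ps − 43, where Ps is the price sellers receive.
Demand in terms of Ps becomes Qd = 170.7 − 0.3(Ps − 43) = 183.6 - 0.3Ps. Setting this equal to supply: 183.6 - 0.3Ps = -169 + 4Ps, so Ps = 82.
Buyers pay Pb = 82 − 43 = 39; Q' = -169 + 4·82 = 159.
Government outlay = subsidy × quantity = 43 × 159 = 6837.

Government cost = €6837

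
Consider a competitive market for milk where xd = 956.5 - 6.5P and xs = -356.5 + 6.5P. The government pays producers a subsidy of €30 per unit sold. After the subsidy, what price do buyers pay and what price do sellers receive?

Pre-subsidy: 956.5 - 6.5P = -356.5 + 6.5P gives P* = 101, x* = 300.
With the subsidy, sellers receive Ps = Pb + 30 for each unit, where Pb is the price buyers pay.
Supply in terms of Pb becomes xs = -356.5 + 6.5(Pb + 30) = -161.5 + 6.5Pb. Setting this equal to demand: 956.5 - 6.5Pb = -161.5 + 6.5Pb, so Pb = 86.
Sellers receive Ps = 86 + 30 = 116; x' = 956.5 − 6.5·86 = 397.5.

Buyers pay €86; sellers receive €116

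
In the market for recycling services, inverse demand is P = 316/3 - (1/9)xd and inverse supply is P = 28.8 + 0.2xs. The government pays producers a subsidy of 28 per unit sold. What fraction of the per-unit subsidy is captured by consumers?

Consumer share = 5/14

Pre-subsidy: 316/3 - (1/9)x = 28.8 + 0.2x gives x* = 246 and P* = 78.
With the subsidy, sellers receive Ps = Pb + 28 for each unit, where Pb is the price buyers pay.
On the curves, Pb = 316/3 - (1/9)x and Ps = 28.8 + 0.2x; the wedge Ps − Pb = 28 gives 28.8 + 0.2x − (316/3 - (1/9)x) = 28, so x' = 336.
Then Pb = 316/3 − (1/9)·336 = 68 and Ps = 28.8 + 0.2·336 = 96.
Buyers' price falls by P* − Pb = 78 − 68 = 10; sellers' price rises by Ps − P* = 96 − 78 = 18.
So consumers capture 10/28 = 5/14 of each unit of subsidy.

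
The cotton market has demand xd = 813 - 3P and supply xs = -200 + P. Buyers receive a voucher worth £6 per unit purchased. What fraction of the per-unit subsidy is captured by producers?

Producer share = 0.75

Pre-subsidy: 813 - 3P = -200 + P gives P* = 253.25, x* = 53.25.
With the rebate, buyers effectively pay Pb = Ps − 6, where Ps is the price sellers receive.
Demand in terms of Ps becomes xd = 813 − 3(Ps − 6) = 831 - 3Ps. Setting this equal to supply: 831 - 3Ps = -200 + Ps, so Ps = 257.75.
Buyers pay Pb = 257.75 − 6 = 251.75; x' = -200 + 1·257.75 = 57.75.
Buyers' price falls by P* − Pb = 253.25 − 251.75 = 1.5; sellers' price rises by Ps − P* = 257.75 − 253.25 = 4.5.
So producers capture 4.5/6 = 0.75 of each unit of subsidy.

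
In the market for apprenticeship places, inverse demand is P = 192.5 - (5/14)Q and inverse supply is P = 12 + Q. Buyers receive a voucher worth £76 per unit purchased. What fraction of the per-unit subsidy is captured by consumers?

Pre-subsidy: 192.5 - (5/14)Q = 12 + Q gives Q* = 133 and P* = 145.
With the rebate, buyers effectively pay Pb = Ps − 76, where Ps is the price sellers receive.
On the curves, Pb = 192.5 - (5/14)Q and Ps = 12 + Q; the wedge Ps − Pb = 76 gives 12 + Q − (192.5 - (5/14)Q) = 76, so Q' = 189.
Then Pb = 192.5 − (5/14)·189 = 125 and Ps = 12 + 1·189 = 201.
Buyers' price falls by P* − Pb = 145 − 125 = 20; sellers' price rises by Ps − P* = 201 − 145 = 56.
So consumers capture 20/76 = 5/19 of each unit of subsidy.

Consumer share = 5/19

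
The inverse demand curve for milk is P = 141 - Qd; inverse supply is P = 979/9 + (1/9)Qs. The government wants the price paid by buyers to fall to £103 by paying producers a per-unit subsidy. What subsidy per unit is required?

Required subsidy s = £10 per unit

At a buyer price of 103, quantity demanded is 141 − 1·103 = 38.
Sellers supply 38 only when they receive Ps = 979/9 + (1/9)·38 = 113.
s = Ps − Pb = 113 − 103 = 10.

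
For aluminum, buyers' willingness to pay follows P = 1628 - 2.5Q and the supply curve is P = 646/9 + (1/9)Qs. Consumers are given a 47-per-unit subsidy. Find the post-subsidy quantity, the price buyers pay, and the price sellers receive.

Pre-subsidy: 1628 - 2.5Q = 646/9 + (1/9)Q gives Q* = 596 and P* = 138.
With the rebate, buyers effectively pay Pb = Ps − 47, where Ps is the price sellers receive.
On the curves, Pb = 1628 - 2.5Q and Ps = 646/9 + (1/9)Q; the wedge Ps − Pb = 47 gives 646/9 + (1/9)Q − (1628 - 2.5Q) = 47, so Q' = 614.
Then Pb = 1628 − 2.5·614 = 93 and Ps = 646/9 + (1/9)·614 = 140.

Q' = 614; buyers pay 93; sellers receive 140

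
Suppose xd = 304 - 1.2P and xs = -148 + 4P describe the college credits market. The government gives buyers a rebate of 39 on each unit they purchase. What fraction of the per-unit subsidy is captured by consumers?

Pre-subsidy: 304 - 1.2P = -148 + 4P gives P* = 1130/13, x* = 2596/13.
With the rebate, buyers effectively pay Pb = Ps − 39, where Ps is the price sellers receive.
Demand in terms of Ps becomes xd = 304 − 1.2(Ps − 39) = 350.8 - 1.2Ps. Setting this equal to supply: 350.8 - 1.2Ps = -148 + 4Ps, so Ps = 1247/13.
Buyers pay Pb = 1247/13 − 39 = 740/13; x' = -148 + 4·(1247/13) = 3064/13.
Buyers' price falls by P* − Pb = 1130/13 − 740/13 = 30; sellers' price rises by Ps − P* = 1247/13 − 1130/13 = 9.
So consumers capture 30/39 = 10/13 of each unit of subsidy.

Consumer share = 10/13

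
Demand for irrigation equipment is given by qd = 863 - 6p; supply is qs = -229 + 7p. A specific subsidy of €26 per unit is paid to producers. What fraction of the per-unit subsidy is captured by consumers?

Pre-subsidy: 863 - 6p = -229 + 7p gives p* = 84, q* = 359.
With the subsidy, sellers receive ps = pb + 26 for each unit, where pb is the price buyers pay.
Supply in terms of pb becomes qs = -229 + 7(pb + 26) = -47 + 7pb. Setting this equal to demand: 863 - 6pb = -47 + 7pb, so pb = 70.
Sellers receive ps = 70 + 26 = 96; q' = 863 − 6·70 = 443.
Buyers' price falls by p* − pb = 84 − 70 = 14; sellers' price rises by ps − p* = 96 − 84 = 12.
So consumers capture 14/26 = 7/13 of each unit of subsidy.

Consumer share = 7/13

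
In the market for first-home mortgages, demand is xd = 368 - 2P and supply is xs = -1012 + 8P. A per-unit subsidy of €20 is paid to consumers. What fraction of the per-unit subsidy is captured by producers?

Pre-subsidy: 368 - 2P = -1012 + 8P gives P* = 138, x* = 92.
With the rebate, buyers effectively pay Pb = Ps − 20, where Ps is the price sellers receive.
Demand in terms of Ps becomes xd = 368 − 2(Ps − 20) = 408 - 2Ps. Setting this equal to supply: 408 - 2Ps = -1012 + 8Ps, so Ps = 142.
Buyers pay Pb = 142 − 20 = 122; x' = -1012 + 8·142 = 124.
Buyers' price falls by P* − Pb = 138 − 122 = 16; sellers' price rises by Ps − P* = 142 − 138 = 4.
So producers capture 4/20 = 0.2 of each unit of subsidy.

Producer share = 0.2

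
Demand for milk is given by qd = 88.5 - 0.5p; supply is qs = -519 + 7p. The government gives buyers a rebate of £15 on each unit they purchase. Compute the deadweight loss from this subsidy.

Pre-subsidy: 88.5 - 0.5p = -519 + 7p gives p* = 81, q* = 48.
With the rebate, buyers effectively pay pb = ps − 15, where ps is the price sellers receive.
Demand in terms of ps becomes qd = 88.5 − 0.5(ps − 15) = 96 - 0.5ps. Setting this equal to supply: 96 - 0.5ps = -519 + 7ps, so ps = 82.
Buyers pay pb = 82 − 15 = 67; q' = -519 + 7·82 = 55.
The subsidy expands output by 55 − 48 = 7 past the efficient level; on those units the gap between marginal cost and willingness to pay runs from 0 up to 15.
DWL = ½ × 15 × 7 = 52.5.

Deadweight loss = £52.5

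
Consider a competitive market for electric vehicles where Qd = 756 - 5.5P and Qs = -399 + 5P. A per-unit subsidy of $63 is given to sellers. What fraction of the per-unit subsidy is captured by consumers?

Consumer share = 10/21

Pre-subsidy: 756 - 5.5P = -399 + 5P gives P* = 110, Q* = 151.
With the subsidy, sellers receive Ps = Pb + 63 for each unit, where Pb is the price buyers pay.
Supply in terms of Pb becomes Qs = -399 + 5(Pb + 63) = -84 + 5Pb. Setting this equal to demand: 756 - 5.5Pb = -84 + 5Pb, so Pb = 80.
Sellers receive Ps = 80 + 63 = 143; Q' = 756 − 5.5·80 = 316.
Buyers' price falls by P* − Pb = 110 − 80 = 30; sellers' price rises by Ps − P* = 143 − 110 = 33.
So consumers capture 30/63 = 10/21 of each unit of subsidy.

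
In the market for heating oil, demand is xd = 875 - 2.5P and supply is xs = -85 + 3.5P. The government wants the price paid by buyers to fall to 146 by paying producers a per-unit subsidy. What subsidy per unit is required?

Required subsidy s = 24 per unit

At a buyer price of 146, quantity demanded is 875 − 2.5·146 = 510.
Sellers supply 510 only when they receive Ps with -85 + 3.5·Ps = 510, i.e. Ps = 170.
s = Ps − Pb = 170 − 146 = 24.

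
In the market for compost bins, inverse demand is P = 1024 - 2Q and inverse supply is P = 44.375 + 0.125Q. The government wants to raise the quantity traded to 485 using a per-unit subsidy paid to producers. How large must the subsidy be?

Required subsidy s = 51 per unit

At Q = 485, from the demand curve buyers pay Pb = 1024 − 2·485 = 54; from the supply curve sellers need Ps = 44.375 + 0.125·485 = 105.
The subsidy must fill the gap: s = Ps − Pb = 105 − 54 = 51.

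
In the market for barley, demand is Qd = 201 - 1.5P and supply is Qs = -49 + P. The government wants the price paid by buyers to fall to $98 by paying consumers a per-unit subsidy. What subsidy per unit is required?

Required subsidy s = $5 per unit

At a buyer price of 98, quantity demanded is 201 − 1.5·98 = 54.
Sellers supply 54 only when they receive Ps with -49 + 1·Ps = 54, i.e. Ps = 103.
s = Ps − Pb = 103 − 98 = 5.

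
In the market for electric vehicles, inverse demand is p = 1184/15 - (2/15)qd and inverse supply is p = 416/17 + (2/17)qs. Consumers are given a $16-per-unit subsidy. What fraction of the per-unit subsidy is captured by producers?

Pre-subsidy: 1184/15 - (2/15)q = 416/17 + (2/17)q gives q* = 217 and p* = 50.
With the rebate, buyers effectively pay pb = ps − 16, where ps is the price sellers receive.
On the curves, pb = 1184/15 - (2/15)q and ps = 416/17 + (2/17)q; the wedge ps − pb = 16 gives 416/17 + (2/17)q − (1184/15 - (2/15)q) = 16, so q' = 280.75.
Then pb = 1184/15 − (2/15)·280.75 = 41.5 and ps = 416/17 + (2/17)·280.75 = 57.5.
Buyers' price falls by p* − pb = 50 − 41.5 = 8.5; sellers' price rises by ps − p* = 57.5 − 50 = 7.5.
So producers capture 7.5/16 = 0.46875 of each unit of subsidy.

Producer share = 0.46875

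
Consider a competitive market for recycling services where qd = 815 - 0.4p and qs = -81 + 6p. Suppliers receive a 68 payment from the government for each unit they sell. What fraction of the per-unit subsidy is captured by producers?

Pre-subsidy: 815 - 0.4p = -81 + 6p gives p* = 140, q* = 759.
With the subsidy, sellers receive ps = pb + 68 for each unit, where pb is the price buyers pay.
Supply in terms of pb becomes qs = -81 + 6(pb + 68) = 327 + 6pb. Setting this equal to demand: 815 - 0.4pb = 327 + 6pb, so pb = 76.25.
Sellers receive ps = 76.25 + 68 = 144.25; q' = 815 − 0.4·76.25 = 784.5.
Buyers' price falls by p* − pb = 140 − 76.25 = 63.75; sellers' price rises by ps − p* = 144.25 − 140 = 4.25.
So producers capture 4.25/68 = 0.0625 of each unit of subsidy.

Producer share = 0.0625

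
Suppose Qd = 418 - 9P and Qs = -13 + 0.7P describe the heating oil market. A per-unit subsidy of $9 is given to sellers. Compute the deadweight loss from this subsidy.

Pre-subsidy: 418 - 9P = -13 + 0.7P gives P* = 4310/97, Q* = 1756/97.
With the subsidy, sellers receive Ps = Pb + 9 for each unit, where Pb is the price buyers pay.
Supply in terms of Pb becomes Qs = -13 + 0.7(Pb + 9) = -6.7 + 0.7Pb. Setting this equal to demand: 418 - 9Pb = -6.7 + 0.7Pb, so Pb = 4247/97.
Sellers receive Ps = 4247/97 + 9 = 5120/97; Q' = 418 − 9·(4247/97) = 2323/97.
The subsidy expands output by 2323/97 − 1756/97 = 567/97 past the efficient level; on those units the gap between marginal cost and willingness to pay runs from 0 up to 9.
DWL = ½ × 9 × 567/97 = 5103/194.

Deadweight loss = 5103/194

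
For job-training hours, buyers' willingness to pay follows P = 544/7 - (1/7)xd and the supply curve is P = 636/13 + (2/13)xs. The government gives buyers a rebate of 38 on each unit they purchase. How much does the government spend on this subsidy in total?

Pre-subsidy: 544/7 - (1/7)x = 636/13 + (2/13)x gives x* = 2620/27 and P* = 1724/27.
With the rebate, buyers effectively pay Pb = Ps − 38, where Ps is the price sellers receive.
On the curves, Pb = 544/7 - (1/7)x and Ps = 636/13 + (2/13)x; the wedge Ps − Pb = 38 gives 636/13 + (2/13)x − (544/7 - (1/7)x) = 38, so x' = 2026/9.
Then Pb = 544/7 − (1/7)·(2026/9) = 410/9 and Ps = 636/13 + (2/13)·(2026/9) = 752/9.
Government outlay = subsidy × quantity = 38 × 2026/9 = 76988/9.

Government cost = 76988/9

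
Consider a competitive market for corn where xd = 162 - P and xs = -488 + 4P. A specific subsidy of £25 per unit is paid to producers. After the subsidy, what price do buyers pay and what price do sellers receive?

Pre-subsidy: 162 - P = -488 + 4P gives P* = 130, x* = 32.
With the subsidy, sellers receive Ps = Pb + 25 for each unit, where Pb is the price buyers pay.
Supply in terms of Pb becomes xs = -488 + 4(Pb + 25) = -388 + 4Pb. Setting this equal to demand: 162 - Pb = -388 + 4Pb, so Pb = 110.
Sellers receive Ps = 110 + 25 = 135; x' = 162 − 1·110 = 52.

Buyers pay £110; sellers receive £135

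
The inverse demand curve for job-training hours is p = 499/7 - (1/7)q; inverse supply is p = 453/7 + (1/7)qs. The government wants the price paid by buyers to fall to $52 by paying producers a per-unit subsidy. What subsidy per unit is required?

At a buyer price of 52, quantity demanded is 499 − 7·52 = 135.
Sellers supply 135 only when they receive ps = 453/7 + (1/7)·135 = 84.
s = ps − pb = 84 − 52 = 32.

Required subsidy s = $32 per unit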